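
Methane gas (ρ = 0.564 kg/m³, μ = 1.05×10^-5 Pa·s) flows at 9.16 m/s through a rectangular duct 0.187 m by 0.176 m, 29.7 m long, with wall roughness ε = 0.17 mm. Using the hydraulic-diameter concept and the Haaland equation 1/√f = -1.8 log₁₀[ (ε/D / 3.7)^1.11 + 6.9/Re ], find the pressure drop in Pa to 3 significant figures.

ΔP ≈ 85.2 Pa

Hydraulic diameter D_h = 4A/P = 4·(0.187·0.176)/(2·(0.187+0.176)) = 0.1316/0.726 = 0.1813 m.
Re = ρVD_h/μ = 0.564·9.16·0.1813/1.05e-05 = 8.922e+04.
ε/D_h = 0.00017/0.1813 = 0.000938; Haaland gives 1/√f = -1.8 log₁₀[0.000102+7.73e-05] = 6.744, so f = 0.02199.
ΔP = f(L/D_h)(ρV²/2) = 0.02199·29.7/0.1813·23.66 = 85.21 Pa.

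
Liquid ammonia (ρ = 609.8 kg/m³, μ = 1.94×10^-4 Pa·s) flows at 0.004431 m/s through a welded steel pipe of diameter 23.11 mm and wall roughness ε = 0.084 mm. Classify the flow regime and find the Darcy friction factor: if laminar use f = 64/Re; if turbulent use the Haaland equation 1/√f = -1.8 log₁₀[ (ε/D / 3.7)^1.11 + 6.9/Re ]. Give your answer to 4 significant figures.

Re = ρVD/μ = 609.8·0.004431·0.02311/0.000194 = 321.9.
Re < 2300 → laminar, so f = 64/Re = 0.1988 (roughness is irrelevant in laminar flow).

f ≈ 0.1988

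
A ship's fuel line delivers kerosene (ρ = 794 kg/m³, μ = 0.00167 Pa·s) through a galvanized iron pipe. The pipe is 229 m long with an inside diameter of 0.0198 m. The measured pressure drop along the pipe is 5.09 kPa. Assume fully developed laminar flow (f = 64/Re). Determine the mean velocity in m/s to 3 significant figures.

V ≈ 0.163 m/s

For laminar flow, f = 64/Re with Re = ρVD/μ, so Darcy-Weisbach reduces to ΔP = 32μLV/D². Solving for V: V = ΔP·D²/(32μL) = 5090·(0.0198)²/(32·0.00167·229) = 0.1631 m/s.
Check: Re = ρVD/μ = 794·0.1631·0.0198/0.00167 = 1535 < 2300, so the laminar assumption holds.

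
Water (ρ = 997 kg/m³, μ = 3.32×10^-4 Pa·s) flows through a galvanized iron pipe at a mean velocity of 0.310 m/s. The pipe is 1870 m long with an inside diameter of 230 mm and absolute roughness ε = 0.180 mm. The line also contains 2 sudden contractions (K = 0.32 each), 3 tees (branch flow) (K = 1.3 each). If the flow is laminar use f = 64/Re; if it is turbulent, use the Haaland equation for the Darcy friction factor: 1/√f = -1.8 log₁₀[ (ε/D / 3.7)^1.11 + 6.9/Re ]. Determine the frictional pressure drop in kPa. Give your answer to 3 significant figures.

Reynolds number Re = ρVD/μ = 997 · 0.31 · 0.23 / 0.000332 = 2.141e+05.
Re > 4000 → turbulent. Relative roughness ε/D = 0.00018/0.23 = 0.000783. Haaland: 1/√f = -1.8 log₁₀[(0.000783/3.7)^1.11 + 6.9/2.141e+05] = -1.8 log₁₀[8.34e-05 + 3.22e-05] = 7.087, so f = 0.01991.
Total minor-loss coefficient ΣK = 2·0.32 + 3·1.3 = 4.54.
ΔP = [f·L/D + ΣK]·(ρV²/2) = [0.01991·1870/0.23 + 4.54]·(997·0.31²/2) = [161.9 + 4.54]·47.91 = 7973 Pa.
ΔP = 7973 Pa = 7.97 kPa.

ΔP ≈ 7.97 kPa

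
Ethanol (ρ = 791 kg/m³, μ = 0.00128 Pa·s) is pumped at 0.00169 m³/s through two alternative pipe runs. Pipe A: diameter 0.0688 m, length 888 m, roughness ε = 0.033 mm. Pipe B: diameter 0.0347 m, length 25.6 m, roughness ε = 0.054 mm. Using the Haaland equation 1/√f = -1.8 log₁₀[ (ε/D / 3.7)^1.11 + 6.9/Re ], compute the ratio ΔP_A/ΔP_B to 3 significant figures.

Pipe A: V = Q/A = 0.00169/0.003718 = 0.4546 m/s; Re = 1.933e+04; ε/D = 0.00048; Haaland → f = 0.02682; ΔP_A = f(L/D)(ρV²/2) = 2.83e+04 Pa.
Pipe B: V = Q/A = 0.00169/0.0009457 = 1.787 m/s; Re = 3.832e+04; ε/D = 0.00156; Haaland → f = 0.02601; ΔP_B = f(L/D)(ρV²/2) = 2.423e+04 Pa.
ΔP_A/ΔP_B = 2.83e+04/2.423e+04 = 1.17.

ΔP_A/ΔP_B ≈ 1.17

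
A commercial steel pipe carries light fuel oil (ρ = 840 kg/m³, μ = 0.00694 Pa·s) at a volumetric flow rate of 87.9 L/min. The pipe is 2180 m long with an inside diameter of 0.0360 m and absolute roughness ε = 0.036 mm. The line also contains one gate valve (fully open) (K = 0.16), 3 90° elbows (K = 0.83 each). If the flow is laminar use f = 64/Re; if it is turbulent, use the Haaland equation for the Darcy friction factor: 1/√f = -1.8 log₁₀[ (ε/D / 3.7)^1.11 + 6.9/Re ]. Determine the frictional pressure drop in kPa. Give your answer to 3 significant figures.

ΔP ≈ 1910 kPa

Q = 87.9 L/min = 87.9/60000 = 0.001465 m³/s.
Cross-sectional area A = πD²/4 = π(0.036)²/4 = 0.001018 m²; mean velocity V = Q/A = 0.001465/0.001018 = 1.439 m/s.
Reynolds number Re = ρVD/μ = 840 · 1.439 · 0.036 / 0.00694 = 6271.
Re > 4000 → turbulent. Relative roughness ε/D = 3.6e-05/0.036 = 0.001. Haaland: 1/√f = -1.8 log₁₀[(0.001/3.7)^1.11 + 6.9/6271] = -1.8 log₁₀[0.000109 + 0.0011] = 5.251, so f = 0.03626.
Total minor-loss coefficient ΣK = 1·0.16 + 3·0.83 = 2.65.
ΔP = [f·L/D + ΣK]·(ρV²/2) = [0.03626·2180/0.036 + 2.65]·(840·1.439²/2) = [2196 + 2.65]·870 = 1.913e+06 Pa.
ΔP = 1.913e+06 Pa = 1910 kPa.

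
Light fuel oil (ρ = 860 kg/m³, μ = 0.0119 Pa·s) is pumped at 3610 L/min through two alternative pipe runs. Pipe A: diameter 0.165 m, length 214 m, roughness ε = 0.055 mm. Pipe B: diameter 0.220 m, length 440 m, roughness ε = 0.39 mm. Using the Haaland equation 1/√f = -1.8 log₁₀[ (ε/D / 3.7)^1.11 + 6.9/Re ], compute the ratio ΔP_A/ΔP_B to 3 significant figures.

Pipe A: V = Q/A = 0.06017/0.02138 = 2.814 m/s; Re = 3.355e+04; ε/D = 0.000333; Haaland → f = 0.02351; ΔP_A = f(L/D)(ρV²/2) = 1.038e+05 Pa.
Pipe B: V = Q/A = 0.06017/0.03801 = 1.583 m/s; Re = 2.516e+04; ε/D = 0.00177; Haaland → f = 0.02804; ΔP_B = f(L/D)(ρV²/2) = 6.04e+04 Pa.
ΔP_A/ΔP_B = 1.038e+05/6.04e+04 = 1.72.

ΔP_A/ΔP_B ≈ 1.72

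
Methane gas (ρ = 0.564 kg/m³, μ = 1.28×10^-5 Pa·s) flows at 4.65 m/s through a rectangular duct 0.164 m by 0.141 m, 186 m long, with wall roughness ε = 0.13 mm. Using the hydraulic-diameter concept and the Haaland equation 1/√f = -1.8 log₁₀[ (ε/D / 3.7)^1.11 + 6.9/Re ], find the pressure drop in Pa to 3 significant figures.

Hydraulic diameter D_h = 4A/P = 4·(0.164·0.141)/(2·(0.164+0.141)) = 0.0925/0.61 = 0.1516 m.
Re = ρVD_h/μ = 0.564·4.65·0.1516/1.28e-05 = 3.107e+04.
ε/D_h = 0.00013/0.1516 = 0.000857; Haaland gives 1/√f = -1.8 log₁₀[9.23e-05+0.000222] = 6.305, so f = 0.02516.
ΔP = f(L/D_h)(ρV²/2) = 0.02516·186/0.1516·6.098 = 188.2 Pa.

ΔP ≈ 188 Pa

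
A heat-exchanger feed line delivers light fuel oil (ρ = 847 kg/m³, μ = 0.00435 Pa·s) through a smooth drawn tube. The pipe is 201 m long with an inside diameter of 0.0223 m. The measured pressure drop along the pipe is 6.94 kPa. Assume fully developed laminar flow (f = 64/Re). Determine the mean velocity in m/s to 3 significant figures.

V ≈ 0.123 m/s

For laminar flow, f = 64/Re with Re = ρVD/μ, so Darcy-Weisbach reduces to ΔP = 32μLV/D². Solving for V: V = ΔP·D²/(32μL) = 6940·(0.0223)²/(32·0.00435·201) = 0.1233 m/s.
Check: Re = ρVD/μ = 847·0.1233·0.0223/0.00435 = 535.6 < 2300, so the laminar assumption holds.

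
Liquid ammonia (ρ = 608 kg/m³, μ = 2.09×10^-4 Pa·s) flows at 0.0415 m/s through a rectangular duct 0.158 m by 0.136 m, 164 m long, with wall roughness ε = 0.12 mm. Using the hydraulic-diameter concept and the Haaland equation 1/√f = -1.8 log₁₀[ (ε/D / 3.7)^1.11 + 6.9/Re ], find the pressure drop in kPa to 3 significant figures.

Hydraulic diameter D_h = 4A/P = 4·(0.158·0.136)/(2·(0.158+0.136)) = 0.08595/0.588 = 0.1462 m.
Re = ρVD_h/μ = 608·0.0415·0.1462/0.000209 = 1.765e+04.
ε/D_h = 0.00012/0.1462 = 0.000821; Haaland gives 1/√f = -1.8 log₁₀[8.79e-05+0.000391] = 5.976, so f = 0.02801.
ΔP = f(L/D_h)(ρV²/2) = 0.02801·164/0.1462·0.5236 = 16.45 Pa.
ΔP = 0.0165 kPa.

ΔP ≈ 0.0165 kPa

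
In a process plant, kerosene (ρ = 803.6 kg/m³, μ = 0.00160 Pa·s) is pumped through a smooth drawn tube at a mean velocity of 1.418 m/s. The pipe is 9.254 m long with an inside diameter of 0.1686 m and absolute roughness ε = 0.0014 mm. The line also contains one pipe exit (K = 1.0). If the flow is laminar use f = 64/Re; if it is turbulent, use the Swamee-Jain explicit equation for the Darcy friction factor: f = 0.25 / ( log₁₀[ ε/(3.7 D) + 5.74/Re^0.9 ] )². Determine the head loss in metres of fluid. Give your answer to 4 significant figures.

Reynolds number Re = ρVD/μ = 803.6 · 1.418 · 0.1686 / 0.0016 = 1.201e+05.
Re > 4000 → turbulent. Relative roughness ε/D = 1.4e-06/0.1686 = 8.3e-06. Swamee-Jain: f = 0.25/(log₁₀[8.3e-06/3.7 + 5.74/1.201e+05^0.9])² = 0.25/(log₁₀[2.24e-06 + 0.000154])² = 0.25/(-3.806)² = 0.01726.
Total minor-loss coefficient ΣK = 1·1 = 1.
ΔP = [f·L/D + ΣK]·(ρV²/2) = [0.01726·9.254/0.1686 + 1]·(803.6·1.418²/2) = [0.9471 + 1]·807.9 = 1573 Pa.
Head loss h_f = ΔP/(ρg) = 1573/(803.6·9.81) = 0.1995 m.

h_f ≈ 0.1995 m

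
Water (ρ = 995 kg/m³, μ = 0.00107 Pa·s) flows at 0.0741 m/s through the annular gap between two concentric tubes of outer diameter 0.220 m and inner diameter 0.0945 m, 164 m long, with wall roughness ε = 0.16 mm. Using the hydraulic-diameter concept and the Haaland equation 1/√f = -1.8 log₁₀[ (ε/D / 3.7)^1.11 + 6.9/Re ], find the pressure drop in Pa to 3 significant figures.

ΔP ≈ 120 Pa

Hydraulic diameter D_h = 4A/P = D_o - D_i = 0.22 - 0.0945 = 0.1255 m.
Re = ρVD_h/μ = 995·0.0741·0.1255/0.00107 = 8648.
ε/D_h = 0.00016/0.1255 = 0.00127; Haaland gives 1/√f = -1.8 log₁₀[0.000143+0.000798] = 5.447, so f = 0.0337.
ΔP = f(L/D_h)(ρV²/2) = 0.0337·164/0.1255·2.732 = 120.3 Pa.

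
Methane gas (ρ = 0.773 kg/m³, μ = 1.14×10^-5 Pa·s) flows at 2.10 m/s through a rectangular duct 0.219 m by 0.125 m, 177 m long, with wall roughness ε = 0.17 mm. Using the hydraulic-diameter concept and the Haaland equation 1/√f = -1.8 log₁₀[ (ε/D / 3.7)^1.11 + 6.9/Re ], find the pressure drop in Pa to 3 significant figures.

ΔP ≈ 51.4 Pa

Hydraulic diameter D_h = 4A/P = 4·(0.219·0.125)/(2·(0.219+0.125)) = 0.1095/0.688 = 0.1592 m.
Re = ρVD_h/μ = 0.773·2.1·0.1592/1.14e-05 = 2.266e+04.
ε/D_h = 0.00017/0.1592 = 0.00107; Haaland gives 1/√f = -1.8 log₁₀[0.000118+0.000304] = 6.074, so f = 0.02711.
ΔP = f(L/D_h)(ρV²/2) = 0.02711·177/0.1592·1.704 = 51.38 Pa.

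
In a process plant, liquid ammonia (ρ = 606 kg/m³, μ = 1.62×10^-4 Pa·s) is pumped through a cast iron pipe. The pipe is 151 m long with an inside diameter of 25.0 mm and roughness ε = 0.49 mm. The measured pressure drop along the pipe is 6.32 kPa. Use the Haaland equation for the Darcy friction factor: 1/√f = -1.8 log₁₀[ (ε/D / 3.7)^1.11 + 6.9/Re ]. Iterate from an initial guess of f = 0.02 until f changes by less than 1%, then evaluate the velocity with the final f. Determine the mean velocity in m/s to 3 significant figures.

V ≈ 0.263 m/s

Rearranging Darcy-Weisbach: V = √(2·ΔP·D/(f·L·ρ)). With ε/D = 0.00049/0.025 = 0.0196, iterate starting from f = 0.02:
  f = 0.02 → V = √(2·6320·0.025/(0.02·151·606)) = 0.4155 m/s; Re = ρVD/μ = 3.886e+04; f → 0.04934
  f = 0.04934 → V = 0.2646 m/s; Re = 2.474e+04; f → 0.04988
  f = 0.04988 → V = 0.2631 m/s; Re = 2.461e+04; f → 0.04989
Converged (Δf/f < 1%). With the final f = 0.04989: V = √(2·6320·0.025/(0.04989·151·606)) = 0.2631 m/s.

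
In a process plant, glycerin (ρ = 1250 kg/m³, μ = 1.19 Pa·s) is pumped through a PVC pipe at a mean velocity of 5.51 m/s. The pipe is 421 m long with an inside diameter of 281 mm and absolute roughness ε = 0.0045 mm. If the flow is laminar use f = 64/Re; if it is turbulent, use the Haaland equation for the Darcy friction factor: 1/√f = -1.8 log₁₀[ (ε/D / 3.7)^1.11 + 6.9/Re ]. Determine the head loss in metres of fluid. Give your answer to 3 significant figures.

Reynolds number Re = ρVD/μ = 1250 · 5.51 · 0.281 / 1.19 = 1626.
Re < 2300 → laminar flow, so f = 64/Re = 64/1626 = 0.03935 (the turbulent correlation is not needed).
Darcy-Weisbach: ΔP = f(L/D)(ρV²/2) = 0.03935·(421/0.281)·(1250·5.51²/2) = 0.03935·1498·1.898e+04 = 1.119e+06 Pa.
Head loss h_f = ΔP/(ρg) = 1.119e+06/(1250·9.81) = 91.2 m.

h_f ≈ 91.2 m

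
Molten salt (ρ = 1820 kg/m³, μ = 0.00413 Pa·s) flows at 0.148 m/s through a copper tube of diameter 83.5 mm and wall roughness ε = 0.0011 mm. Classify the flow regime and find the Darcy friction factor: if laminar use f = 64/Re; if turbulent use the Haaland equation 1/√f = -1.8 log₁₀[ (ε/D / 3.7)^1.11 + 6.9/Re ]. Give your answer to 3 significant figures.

Re = ρVD/μ = 1820·0.148·0.0835/0.00413 = 5446.
Re > 4000 → turbulent. ε/D = 1.1e-06/0.0835 = 1.32e-05; Haaland: 1/√f = -1.8 log₁₀[8.96e-07 + 0.00127] = 5.214, so f = 0.03678.

f ≈ 0.0368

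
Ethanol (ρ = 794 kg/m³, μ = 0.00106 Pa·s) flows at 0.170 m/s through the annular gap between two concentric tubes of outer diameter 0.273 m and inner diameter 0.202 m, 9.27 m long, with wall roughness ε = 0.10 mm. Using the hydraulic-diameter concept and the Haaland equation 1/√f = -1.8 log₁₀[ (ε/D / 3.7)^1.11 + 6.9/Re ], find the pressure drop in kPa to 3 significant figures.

ΔP ≈ 0.0502 kPa

Hydraulic diameter D_h = 4A/P = D_o - D_i = 0.273 - 0.202 = 0.071 m.
Re = ρVD_h/μ = 794·0.17·0.071/0.00106 = 9041.
ε/D_h = 0.0001/0.071 = 0.00141; Haaland gives 1/√f = -1.8 log₁₀[0.00016+0.000763] = 5.462, so f = 0.03351.
ΔP = f(L/D_h)(ρV²/2) = 0.03351·9.27/0.071·11.47 = 50.2 Pa.
ΔP = 0.0502 kPa.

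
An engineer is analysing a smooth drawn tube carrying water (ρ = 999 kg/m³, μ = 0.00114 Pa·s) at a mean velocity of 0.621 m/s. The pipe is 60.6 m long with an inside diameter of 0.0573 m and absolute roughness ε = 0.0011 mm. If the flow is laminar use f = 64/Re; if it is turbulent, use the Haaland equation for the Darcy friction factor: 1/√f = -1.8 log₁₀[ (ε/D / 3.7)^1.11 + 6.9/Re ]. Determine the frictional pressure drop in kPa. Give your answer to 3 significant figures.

ΔP ≈ 4.71 kPa

Reynolds number Re = ρVD/μ = 999 · 0.621 · 0.0573 / 0.00114 = 3.118e+04.
Re > 4000 → turbulent. Relative roughness ε/D = 1.1e-06/0.0573 = 1.92e-05. Haaland: 1/√f = -1.8 log₁₀[(1.92e-05/3.7)^1.11 + 6.9/3.118e+04] = -1.8 log₁₀[1.36e-06 + 0.000221] = 6.574, so f = 0.02314.
Darcy-Weisbach: ΔP = f(L/D)(ρV²/2) = 0.02314·(60.6/0.0573)·(999·0.621²/2) = 0.02314·1058·192.6 = 4713 Pa.
ΔP = 4713 Pa = 4.71 kPa.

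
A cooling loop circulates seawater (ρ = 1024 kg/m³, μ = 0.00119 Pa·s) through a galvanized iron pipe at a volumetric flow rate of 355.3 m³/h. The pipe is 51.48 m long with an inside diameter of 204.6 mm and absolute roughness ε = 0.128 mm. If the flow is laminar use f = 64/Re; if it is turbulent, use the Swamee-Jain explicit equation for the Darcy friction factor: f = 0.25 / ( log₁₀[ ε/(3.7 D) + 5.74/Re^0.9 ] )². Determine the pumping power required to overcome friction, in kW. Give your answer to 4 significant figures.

P ≈ 2.117 kW

Q = 355.3 m³/h = 355.3/3600 = 0.09869 m³/s.
Cross-sectional area A = πD²/4 = π(0.2046)²/4 = 0.03288 m²; mean velocity V = Q/A = 0.09869/0.03288 = 3.002 m/s.
Reynolds number Re = ρVD/μ = 1024 · 3.002 · 0.2046 / 0.00119 = 5.285e+05.
Re > 4000 → turbulent. Relative roughness ε/D = 0.000128/0.2046 = 0.000626. Swamee-Jain: f = 0.25/(log₁₀[0.000626/3.7 + 5.74/5.285e+05^0.9])² = 0.25/(log₁₀[0.000169 + 4.06e-05])² = 0.25/(-3.679)² = 0.01848.
Darcy-Weisbach: ΔP = f(L/D)(ρV²/2) = 0.01848·(51.48/0.2046)·(1024·3.002²/2) = 0.01848·251.6·4614 = 2.145e+04 Pa.
Pumping power P = QΔP = 0.09869·2.145e+04 = 2116.8 W = 2.117 kW.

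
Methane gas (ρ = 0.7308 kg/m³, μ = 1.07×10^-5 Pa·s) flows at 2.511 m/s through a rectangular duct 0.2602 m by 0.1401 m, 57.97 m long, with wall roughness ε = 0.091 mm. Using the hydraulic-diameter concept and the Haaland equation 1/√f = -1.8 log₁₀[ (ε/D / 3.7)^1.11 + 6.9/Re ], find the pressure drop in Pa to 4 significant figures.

Hydraulic diameter D_h = 4A/P = 4·(0.2602·0.1401)/(2·(0.2602+0.1401)) = 0.1458/0.8006 = 0.1821 m.
Re = ρVD_h/μ = 0.7308·2.511·0.1821/1.07e-05 = 3.124e+04.
ε/D_h = 9.1e-05/0.1821 = 0.0005; Haaland gives 1/√f = -1.8 log₁₀[5.07e-05+0.000221] = 6.419, so f = 0.02427.
ΔP = f(L/D_h)(ρV²/2) = 0.02427·57.97/0.1821·2.304 = 17.8 Pa.

ΔP ≈ 17.80 Pa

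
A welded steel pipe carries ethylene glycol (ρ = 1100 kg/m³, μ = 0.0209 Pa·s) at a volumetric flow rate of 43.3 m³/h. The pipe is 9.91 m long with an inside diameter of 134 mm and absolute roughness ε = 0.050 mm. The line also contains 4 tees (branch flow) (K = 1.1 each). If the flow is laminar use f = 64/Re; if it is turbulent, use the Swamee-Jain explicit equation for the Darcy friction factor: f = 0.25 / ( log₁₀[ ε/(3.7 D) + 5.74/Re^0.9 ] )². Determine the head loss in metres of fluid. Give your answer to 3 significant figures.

Q = 43.3 m³/h = 43.3/3600 = 0.01203 m³/s.
Cross-sectional area A = πD²/4 = π(0.134)²/4 = 0.0141 m²; mean velocity V = Q/A = 0.01203/0.0141 = 0.8529 m/s.
Reynolds number Re = ρVD/μ = 1100 · 0.8529 · 0.134 / 0.0209 = 6015.
Re > 4000 → turbulent. Relative roughness ε/D = 5e-05/0.134 = 0.000373. Swamee-Jain: f = 0.25/(log₁₀[0.000373/3.7 + 5.74/6015^0.9])² = 0.25/(log₁₀[0.000101 + 0.00228])² = 0.25/(-2.624)² = 0.03632.
Total minor-loss coefficient ΣK = 4·1.1 = 4.4.
ΔP = [f·L/D + ΣK]·(ρV²/2) = [0.03632·9.91/0.134 + 4.4]·(1100·0.8529²/2) = [2.686 + 4.4]·400.1 = 2835 Pa.
Head loss h_f = ΔP/(ρg) = 2835/(1100·9.81) = 0.263 m.

h_f ≈ 0.263 m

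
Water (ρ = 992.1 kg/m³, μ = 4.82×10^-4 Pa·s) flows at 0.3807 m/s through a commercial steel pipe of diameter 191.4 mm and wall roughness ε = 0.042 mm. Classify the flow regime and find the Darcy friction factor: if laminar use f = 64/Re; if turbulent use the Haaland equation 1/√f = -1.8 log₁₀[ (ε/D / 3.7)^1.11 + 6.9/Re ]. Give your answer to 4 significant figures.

f ≈ 0.01768

Re = ρVD/μ = 992.1·0.3807·0.1914/0.000482 = 1.5e+05.
Re > 4000 → turbulent. ε/D = 4.2e-05/0.1914 = 0.000219; Haaland: 1/√f = -1.8 log₁₀[2.03e-05 + 4.6e-05] = 7.521, so f = 0.01768.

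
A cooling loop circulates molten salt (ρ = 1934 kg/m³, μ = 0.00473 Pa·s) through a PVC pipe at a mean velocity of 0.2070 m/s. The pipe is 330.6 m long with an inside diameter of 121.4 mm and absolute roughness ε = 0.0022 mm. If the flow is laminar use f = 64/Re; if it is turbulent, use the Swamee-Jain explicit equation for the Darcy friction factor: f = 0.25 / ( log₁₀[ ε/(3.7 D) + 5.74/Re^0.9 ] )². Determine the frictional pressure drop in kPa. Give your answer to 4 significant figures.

Reynolds number Re = ρVD/μ = 1934 · 0.207 · 0.1214 / 0.00473 = 1.028e+04.
Re > 4000 → turbulent. Relative roughness ε/D = 2.2e-06/0.1214 = 1.81e-05. Swamee-Jain: f = 0.25/(log₁₀[1.81e-05/3.7 + 5.74/1.028e+04^0.9])² = 0.25/(log₁₀[4.9e-06 + 0.00141])² = 0.25/(-2.85)² = 0.03077.
Darcy-Weisbach: ΔP = f(L/D)(ρV²/2) = 0.03077·(330.6/0.1214)·(1934·0.207²/2) = 0.03077·2723·41.43 = 3473 Pa.
ΔP = 3473 Pa = 3.473 kPa.

ΔP ≈ 3.473 kPa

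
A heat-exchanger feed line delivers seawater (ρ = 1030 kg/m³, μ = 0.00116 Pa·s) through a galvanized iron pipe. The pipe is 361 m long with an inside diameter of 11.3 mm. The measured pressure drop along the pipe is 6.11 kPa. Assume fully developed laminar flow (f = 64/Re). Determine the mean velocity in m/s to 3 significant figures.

V ≈ 0.0582 m/s

For laminar flow, f = 64/Re with Re = ρVD/μ, so Darcy-Weisbach reduces to ΔP = 32μLV/D². Solving for V: V = ΔP·D²/(32μL) = 6110·(0.0113)²/(32·0.00116·361) = 0.05822 m/s.
Check: Re = ρVD/μ = 1030·0.05822·0.0113/0.00116 = 584.2 < 2300, so the laminar assumption holds.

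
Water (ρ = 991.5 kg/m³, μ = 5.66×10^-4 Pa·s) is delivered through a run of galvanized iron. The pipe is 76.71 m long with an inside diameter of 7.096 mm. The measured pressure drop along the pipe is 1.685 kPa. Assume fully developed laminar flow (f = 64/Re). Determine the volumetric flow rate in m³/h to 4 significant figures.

For laminar flow, f = 64/Re with Re = ρVD/μ, so Darcy-Weisbach reduces to ΔP = 32μLV/D². Solving for V: V = ΔP·D²/(32μL) = 1685·(0.007096)²/(32·0.000566·76.71) = 0.06107 m/s.
Check: Re = ρVD/μ = 991.5·0.06107·0.007096/0.000566 = 759.1 < 2300, so the laminar assumption holds.
Q = V·A = 0.06107·(π/4·0.007096²) = 2.415e-06 m³/s = 0.008694 m³/h.

Q ≈ 0.008694 m³/h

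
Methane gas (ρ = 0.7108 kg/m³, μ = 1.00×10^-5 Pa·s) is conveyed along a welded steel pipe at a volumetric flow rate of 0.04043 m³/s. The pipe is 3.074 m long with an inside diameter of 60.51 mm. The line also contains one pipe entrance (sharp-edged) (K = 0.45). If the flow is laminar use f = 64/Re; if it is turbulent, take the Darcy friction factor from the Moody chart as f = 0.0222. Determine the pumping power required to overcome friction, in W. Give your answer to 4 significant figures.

Cross-sectional area A = πD²/4 = π(0.06051)²/4 = 0.002876 m²; mean velocity V = Q/A = 0.04043/0.002876 = 14.06 m/s.
Reynolds number Re = ρVD/μ = 0.7108 · 14.06 · 0.06051 / 1e-05 = 6.047e+04.
Re > 4000 → turbulent; use the Moody-chart value f = 0.0222.
Total minor-loss coefficient ΣK = 1·0.45 = 0.45.
ΔP = [f·L/D + ΣK]·(ρV²/2) = [0.0222·3.074/0.06051 + 0.45]·(0.7108·14.06²/2) = [1.128 + 0.45]·70.25 = 110.8 Pa.
Pumping power P = QΔP = 0.04043·110.8 = 4.4812 W = 4.481 W.

P ≈ 4.481 W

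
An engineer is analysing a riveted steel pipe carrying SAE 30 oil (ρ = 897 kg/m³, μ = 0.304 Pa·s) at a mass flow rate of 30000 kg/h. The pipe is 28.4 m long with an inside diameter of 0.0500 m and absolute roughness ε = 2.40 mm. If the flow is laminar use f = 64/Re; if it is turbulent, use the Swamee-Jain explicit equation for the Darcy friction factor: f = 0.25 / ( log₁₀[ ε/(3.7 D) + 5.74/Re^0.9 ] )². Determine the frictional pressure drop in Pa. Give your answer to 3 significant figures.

ΔP ≈ 523000 Pa

ṁ = 30000 kg/h = 30000/3600 = 8.333 kg/s.
A = πD²/4 = π(0.05)²/4 = 0.001963 m²; mean velocity V = ṁ/(ρA) = 8.333/(897 · 0.001963) = 4.731 m/s.
Reynolds number Re = ρVD/μ = 897 · 4.731 · 0.05 / 0.304 = 698.
Re < 2300 → laminar flow, so f = 64/Re = 64/698 = 0.09168 (the turbulent correlation is not needed).
Darcy-Weisbach: ΔP = f(L/D)(ρV²/2) = 0.09168·(28.4/0.05)·(897·4.731²/2) = 0.09168·568·1.004e+04 = 5.229e+05 Pa.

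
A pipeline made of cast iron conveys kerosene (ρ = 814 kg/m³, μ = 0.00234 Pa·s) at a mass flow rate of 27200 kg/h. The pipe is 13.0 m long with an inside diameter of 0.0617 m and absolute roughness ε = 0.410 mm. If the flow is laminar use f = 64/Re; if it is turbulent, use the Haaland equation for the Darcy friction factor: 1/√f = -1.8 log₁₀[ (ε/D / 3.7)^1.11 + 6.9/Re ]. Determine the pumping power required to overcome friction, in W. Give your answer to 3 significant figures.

ṁ = 27200 kg/h = 27200/3600 = 7.556 kg/s.
A = πD²/4 = π(0.0617)²/4 = 0.00299 m²; mean velocity V = ṁ/(ρA) = 7.556/(814 · 0.00299) = 3.104 m/s.
Reynolds number Re = ρVD/μ = 814 · 3.104 · 0.0617 / 0.00234 = 6.663e+04.
Re > 4000 → turbulent. Relative roughness ε/D = 0.00041/0.0617 = 0.00665. Haaland: 1/√f = -1.8 log₁₀[(0.00665/3.7)^1.11 + 6.9/6.663e+04] = -1.8 log₁₀[0.000896 + 0.000104] = 5.4, so f = 0.03429.
Darcy-Weisbach: ΔP = f(L/D)(ρV²/2) = 0.03429·(13/0.0617)·(814·3.104²/2) = 0.03429·210.7·3922 = 2.834e+04 Pa.
Q = ṁ/ρ = 7.556/814 = 0.009282 m³/s.
Pumping power P = QΔP = 0.009282·2.834e+04 = 263.0 W = 263 W.

P ≈ 263 W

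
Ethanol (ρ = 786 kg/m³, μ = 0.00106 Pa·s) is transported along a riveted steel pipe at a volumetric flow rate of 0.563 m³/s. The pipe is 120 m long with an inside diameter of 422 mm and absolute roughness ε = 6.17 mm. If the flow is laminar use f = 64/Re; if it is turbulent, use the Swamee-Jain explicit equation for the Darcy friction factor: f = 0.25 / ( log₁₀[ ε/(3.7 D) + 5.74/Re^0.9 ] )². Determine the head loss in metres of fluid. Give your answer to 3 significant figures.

h_f ≈ 10.2 m

Cross-sectional area A = πD²/4 = π(0.422)²/4 = 0.1399 m²; mean velocity V = Q/A = 0.563/0.1399 = 4.025 m/s.
Reynolds number Re = ρVD/μ = 786 · 4.025 · 0.422 / 0.00106 = 1.26e+06.
Re > 4000 → turbulent. Relative roughness ε/D = 0.00617/0.422 = 0.0146. Swamee-Jain: f = 0.25/(log₁₀[0.0146/3.7 + 5.74/1.26e+06^0.9])² = 0.25/(log₁₀[0.00395 + 1.86e-05])² = 0.25/(-2.401)² = 0.04336.
Darcy-Weisbach: ΔP = f(L/D)(ρV²/2) = 0.04336·(120/0.422)·(786·4.025²/2) = 0.04336·284.4·6368 = 7.851e+04 Pa.
Head loss h_f = ΔP/(ρg) = 7.851e+04/(786·9.81) = 10.2 m.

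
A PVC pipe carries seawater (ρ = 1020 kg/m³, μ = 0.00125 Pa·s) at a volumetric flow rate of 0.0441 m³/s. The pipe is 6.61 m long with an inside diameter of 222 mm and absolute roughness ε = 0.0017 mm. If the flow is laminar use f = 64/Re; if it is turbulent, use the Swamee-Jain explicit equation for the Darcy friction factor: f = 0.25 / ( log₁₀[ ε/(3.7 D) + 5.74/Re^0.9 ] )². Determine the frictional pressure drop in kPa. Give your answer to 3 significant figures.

ΔP ≈ 0.306 kPa

Cross-sectional area A = πD²/4 = π(0.222)²/4 = 0.03871 m²; mean velocity V = Q/A = 0.0441/0.03871 = 1.139 m/s.
Reynolds number Re = ρVD/μ = 1020 · 1.139 · 0.222 / 0.00125 = 2.064e+05.
Re > 4000 → turbulent. Relative roughness ε/D = 1.7e-06/0.222 = 7.66e-06. Swamee-Jain: f = 0.25/(log₁₀[7.66e-06/3.7 + 5.74/2.064e+05^0.9])² = 0.25/(log₁₀[2.07e-06 + 9.46e-05])² = 0.25/(-4.015)² = 0.01551.
Darcy-Weisbach: ΔP = f(L/D)(ρV²/2) = 0.01551·(6.61/0.222)·(1020·1.139²/2) = 0.01551·29.77·662 = 305.7 Pa.
ΔP = 305.7 Pa = 0.306 kPa.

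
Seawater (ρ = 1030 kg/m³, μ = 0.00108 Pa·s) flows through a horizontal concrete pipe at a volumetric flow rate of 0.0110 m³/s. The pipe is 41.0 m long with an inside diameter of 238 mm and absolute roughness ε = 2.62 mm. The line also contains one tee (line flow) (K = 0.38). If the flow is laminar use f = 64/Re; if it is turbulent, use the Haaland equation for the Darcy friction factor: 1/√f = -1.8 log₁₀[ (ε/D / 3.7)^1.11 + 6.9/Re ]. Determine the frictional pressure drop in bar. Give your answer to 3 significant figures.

Cross-sectional area A = πD²/4 = π(0.238)²/4 = 0.04449 m²; mean velocity V = Q/A = 0.011/0.04449 = 0.2473 m/s.
Reynolds number Re = ρVD/μ = 1030 · 0.2473 · 0.238 / 0.00108 = 5.612e+04.
Re > 4000 → turbulent. Relative roughness ε/D = 0.00262/0.238 = 0.011. Haaland: 1/√f = -1.8 log₁₀[(0.011/3.7)^1.11 + 6.9/5.612e+04] = -1.8 log₁₀[0.00157 + 0.000123] = 4.989, so f = 0.04018.
Total minor-loss coefficient ΣK = 1·0.38 = 0.38.
ΔP = [f·L/D + ΣK]·(ρV²/2) = [0.04018·41/0.238 + 0.38]·(1030·0.2473²/2) = [6.921 + 0.38]·31.49 = 229.9 Pa.
ΔP = 229.9 Pa = 0.00230 bar.

ΔP ≈ 0.00230 bar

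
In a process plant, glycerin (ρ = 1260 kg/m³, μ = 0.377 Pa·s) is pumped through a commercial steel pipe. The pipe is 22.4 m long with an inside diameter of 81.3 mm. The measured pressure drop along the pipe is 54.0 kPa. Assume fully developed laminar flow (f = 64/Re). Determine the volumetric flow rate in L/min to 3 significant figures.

Q ≈ 411 L/min

For laminar flow, f = 64/Re with Re = ρVD/μ, so Darcy-Weisbach reduces to ΔP = 32μLV/D². Solving for V: V = ΔP·D²/(32μL) = 5.4e+04·(0.0813)²/(32·0.377·22.4) = 1.321 m/s.
Check: Re = ρVD/μ = 1260·1.321·0.0813/0.377 = 358.9 < 2300, so the laminar assumption holds.
Q = V·A = 1.321·(π/4·0.0813²) = 0.006857 m³/s = 411 L/min.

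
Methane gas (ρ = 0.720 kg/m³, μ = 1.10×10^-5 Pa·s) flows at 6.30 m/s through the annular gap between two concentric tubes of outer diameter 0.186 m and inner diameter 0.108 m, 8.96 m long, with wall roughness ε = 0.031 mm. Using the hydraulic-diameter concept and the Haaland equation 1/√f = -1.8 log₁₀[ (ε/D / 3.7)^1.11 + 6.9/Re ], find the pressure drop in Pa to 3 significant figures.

ΔP ≈ 39.2 Pa

Hydraulic diameter D_h = 4A/P = D_o - D_i = 0.186 - 0.108 = 0.078 m.
Re = ρVD_h/μ = 0.72·6.3·0.078/1.1e-05 = 3.216e+04.
ε/D_h = 3.1e-05/0.078 = 0.000397; Haaland gives 1/√f = -1.8 log₁₀[3.93e-05+0.000215] = 6.472, so f = 0.02388.
ΔP = f(L/D_h)(ρV²/2) = 0.02388·8.96/0.078·14.29 = 39.19 Pa.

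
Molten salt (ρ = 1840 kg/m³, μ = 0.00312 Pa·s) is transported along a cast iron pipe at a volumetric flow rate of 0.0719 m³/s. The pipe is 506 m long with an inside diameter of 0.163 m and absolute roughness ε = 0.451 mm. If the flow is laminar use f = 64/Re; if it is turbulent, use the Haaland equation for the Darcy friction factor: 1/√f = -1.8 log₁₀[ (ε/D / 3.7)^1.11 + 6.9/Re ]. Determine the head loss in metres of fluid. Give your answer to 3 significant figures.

Cross-sectional area A = πD²/4 = π(0.163)²/4 = 0.02087 m²; mean velocity V = Q/A = 0.0719/0.02087 = 3.446 m/s.
Reynolds number Re = ρVD/μ = 1840 · 3.446 · 0.163 / 0.00312 = 3.312e+05.
Re > 4000 → turbulent. Relative roughness ε/D = 0.000451/0.163 = 0.00277. Haaland: 1/√f = -1.8 log₁₀[(0.00277/3.7)^1.11 + 6.9/3.312e+05] = -1.8 log₁₀[0.000339 + 2.08e-05] = 6.2, so f = 0.02602.
Darcy-Weisbach: ΔP = f(L/D)(ρV²/2) = 0.02602·(506/0.163)·(1840·3.446²/2) = 0.02602·3104·1.092e+04 = 8.822e+05 Pa.
Head loss h_f = ΔP/(ρg) = 8.822e+05/(1840·9.81) = 48.9 m.

h_f ≈ 48.9 m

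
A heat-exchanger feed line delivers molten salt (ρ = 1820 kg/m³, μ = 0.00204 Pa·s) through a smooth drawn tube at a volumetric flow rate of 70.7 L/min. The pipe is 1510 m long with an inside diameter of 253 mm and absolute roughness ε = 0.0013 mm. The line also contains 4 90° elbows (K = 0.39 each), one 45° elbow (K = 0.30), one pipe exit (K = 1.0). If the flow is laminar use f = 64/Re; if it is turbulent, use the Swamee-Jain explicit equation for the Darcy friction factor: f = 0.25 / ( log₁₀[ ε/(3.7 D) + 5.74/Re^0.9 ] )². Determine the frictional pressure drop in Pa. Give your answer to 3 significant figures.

Q = 70.7 L/min = 70.7/60000 = 0.001178 m³/s.
Cross-sectional area A = πD²/4 = π(0.253)²/4 = 0.05027 m²; mean velocity V = Q/A = 0.001178/0.05027 = 0.02344 m/s.
Reynolds number Re = ρVD/μ = 1820 · 0.02344 · 0.253 / 0.00204 = 5291.
Re > 4000 → turbulent. Relative roughness ε/D = 1.3e-06/0.253 = 5.14e-06. Swamee-Jain: f = 0.25/(log₁₀[5.14e-06/3.7 + 5.74/5291^0.9])² = 0.25/(log₁₀[1.39e-06 + 0.00256])² = 0.25/(-2.592)² = 0.03721.
Total minor-loss coefficient ΣK = 4·0.39 + 1·0.3 + 1·1 = 2.86.
ΔP = [f·L/D + ΣK]·(ρV²/2) = [0.03721·1510/0.253 + 2.86]·(1820·0.02344²/2) = [222.1 + 2.86]·0.4999 = 112.5 Pa.

ΔP ≈ 112 Pa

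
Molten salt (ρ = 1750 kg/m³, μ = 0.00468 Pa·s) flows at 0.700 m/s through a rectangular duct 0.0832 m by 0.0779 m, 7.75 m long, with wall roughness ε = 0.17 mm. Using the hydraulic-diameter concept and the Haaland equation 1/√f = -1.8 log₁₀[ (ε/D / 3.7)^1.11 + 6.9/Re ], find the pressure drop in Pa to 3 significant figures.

Hydraulic diameter D_h = 4A/P = 4·(0.0832·0.0779)/(2·(0.0832+0.0779)) = 0.02593/0.3222 = 0.08046 m.
Re = ρVD_h/μ = 1750·0.7·0.08046/0.00468 = 2.106e+04.
ε/D_h = 0.00017/0.08046 = 0.00211; Haaland gives 1/√f = -1.8 log₁₀[0.000251+0.000328] = 5.828, so f = 0.02945.
ΔP = f(L/D_h)(ρV²/2) = 0.02945·7.75/0.08046·428.8 = 1216 Pa.

ΔP ≈ 1220 Pa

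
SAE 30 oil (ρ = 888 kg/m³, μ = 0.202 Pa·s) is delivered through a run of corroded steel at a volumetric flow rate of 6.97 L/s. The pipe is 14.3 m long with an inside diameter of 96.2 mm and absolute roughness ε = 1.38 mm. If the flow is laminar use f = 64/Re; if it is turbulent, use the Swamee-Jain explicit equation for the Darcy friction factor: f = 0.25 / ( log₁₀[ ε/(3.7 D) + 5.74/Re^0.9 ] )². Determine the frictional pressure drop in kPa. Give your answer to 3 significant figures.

Q = 6.97 L/s = 6.97/1000 = 0.00697 m³/s.
Cross-sectional area A = πD²/4 = π(0.0962)²/4 = 0.007268 m²; mean velocity V = Q/A = 0.00697/0.007268 = 0.9589 m/s.
Reynolds number Re = ρVD/μ = 888 · 0.9589 · 0.0962 / 0.202 = 405.5.
Re < 2300 → laminar flow, so f = 64/Re = 64/405.5 = 0.1578 (the turbulent correlation is not needed).
Darcy-Weisbach: ΔP = f(L/D)(ρV²/2) = 0.1578·(14.3/0.0962)·(888·0.9589²/2) = 0.1578·148.6·408.3 = 9578 Pa.
ΔP = 9578 Pa = 9.58 kPa.

ΔP ≈ 9.58 kPa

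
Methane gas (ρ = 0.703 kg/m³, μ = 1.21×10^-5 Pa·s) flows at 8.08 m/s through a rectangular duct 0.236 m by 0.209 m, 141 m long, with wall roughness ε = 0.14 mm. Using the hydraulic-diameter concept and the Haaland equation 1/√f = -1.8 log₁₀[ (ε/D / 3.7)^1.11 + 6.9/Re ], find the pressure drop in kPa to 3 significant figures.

Hydraulic diameter D_h = 4A/P = 4·(0.236·0.209)/(2·(0.236+0.209)) = 0.1973/0.89 = 0.2217 m.
Re = ρVD_h/μ = 0.703·8.08·0.2217/1.21e-05 = 1.041e+05.
ε/D_h = 0.00014/0.2217 = 0.000632; Haaland gives 1/√f = -1.8 log₁₀[6.57e-05+6.63e-05] = 6.983, so f = 0.02051.
ΔP = f(L/D_h)(ρV²/2) = 0.02051·141/0.2217·22.95 = 299.4 Pa.
ΔP = 0.299 kPa.

ΔP ≈ 0.299 kPa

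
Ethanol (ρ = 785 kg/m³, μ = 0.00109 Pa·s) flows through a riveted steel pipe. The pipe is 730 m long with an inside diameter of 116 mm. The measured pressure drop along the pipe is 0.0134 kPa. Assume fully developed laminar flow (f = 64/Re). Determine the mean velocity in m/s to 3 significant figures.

For laminar flow, f = 64/Re with Re = ρVD/μ, so Darcy-Weisbach reduces to ΔP = 32μLV/D². Solving for V: V = ΔP·D²/(32μL) = 13.4·(0.116)²/(32·0.00109·730) = 0.007081 m/s.
Check: Re = ρVD/μ = 785·0.007081·0.116/0.00109 = 591.6 < 2300, so the laminar assumption holds.

V ≈ 0.00708 m/s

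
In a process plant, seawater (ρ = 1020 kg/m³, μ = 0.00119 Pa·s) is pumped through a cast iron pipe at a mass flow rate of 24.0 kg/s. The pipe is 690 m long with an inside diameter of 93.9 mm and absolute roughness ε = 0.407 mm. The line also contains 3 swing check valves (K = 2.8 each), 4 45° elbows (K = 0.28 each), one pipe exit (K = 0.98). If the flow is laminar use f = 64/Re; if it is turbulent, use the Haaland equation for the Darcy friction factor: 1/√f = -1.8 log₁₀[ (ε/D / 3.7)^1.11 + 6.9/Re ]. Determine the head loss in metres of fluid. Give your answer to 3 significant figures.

h_f ≈ 134 m

A = πD²/4 = π(0.0939)²/4 = 0.006925 m²; mean velocity V = ṁ/(ρA) = 24/(1020 · 0.006925) = 3.398 m/s.
Reynolds number Re = ρVD/μ = 1020 · 3.398 · 0.0939 / 0.00119 = 2.735e+05.
Re > 4000 → turbulent. Relative roughness ε/D = 0.000407/0.0939 = 0.00433. Haaland: 1/√f = -1.8 log₁₀[(0.00433/3.7)^1.11 + 6.9/2.735e+05] = -1.8 log₁₀[0.000558 + 2.52e-05] = 5.822, so f = 0.0295.
Total minor-loss coefficient ΣK = 3·2.8 + 4·0.28 + 1·0.98 = 10.5.
ΔP = [f·L/D + ΣK]·(ρV²/2) = [0.0295·690/0.0939 + 10.5]·(1020·3.398²/2) = [216.8 + 10.5]·5888 = 1.338e+06 Pa.
Head loss h_f = ΔP/(ρg) = 1.338e+06/(1020·9.81) = 134 m.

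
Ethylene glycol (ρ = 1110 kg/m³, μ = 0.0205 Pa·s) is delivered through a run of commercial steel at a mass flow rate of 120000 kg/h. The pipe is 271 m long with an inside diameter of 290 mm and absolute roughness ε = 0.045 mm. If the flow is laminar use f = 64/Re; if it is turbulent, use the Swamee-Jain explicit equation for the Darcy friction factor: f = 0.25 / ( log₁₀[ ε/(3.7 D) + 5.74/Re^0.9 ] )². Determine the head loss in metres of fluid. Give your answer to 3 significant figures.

h_f ≈ 0.338 m

ṁ = 120000 kg/h = 120000/3600 = 33.33 kg/s.
A = πD²/4 = π(0.29)²/4 = 0.06605 m²; mean velocity V = ṁ/(ρA) = 33.33/(1110 · 0.06605) = 0.4546 m/s.
Reynolds number Re = ρVD/μ = 1110 · 0.4546 · 0.29 / 0.0205 = 7139.
Re > 4000 → turbulent. Relative roughness ε/D = 4.5e-05/0.29 = 0.000155. Swamee-Jain: f = 0.25/(log₁₀[0.000155/3.7 + 5.74/7139^0.9])² = 0.25/(log₁₀[4.19e-05 + 0.00195])² = 0.25/(-2.7)² = 0.03429.
Darcy-Weisbach: ΔP = f(L/D)(ρV²/2) = 0.03429·(271/0.29)·(1110·0.4546²/2) = 0.03429·934.5·114.7 = 3676 Pa.
Head loss h_f = ΔP/(ρg) = 3676/(1110·9.81) = 0.338 m.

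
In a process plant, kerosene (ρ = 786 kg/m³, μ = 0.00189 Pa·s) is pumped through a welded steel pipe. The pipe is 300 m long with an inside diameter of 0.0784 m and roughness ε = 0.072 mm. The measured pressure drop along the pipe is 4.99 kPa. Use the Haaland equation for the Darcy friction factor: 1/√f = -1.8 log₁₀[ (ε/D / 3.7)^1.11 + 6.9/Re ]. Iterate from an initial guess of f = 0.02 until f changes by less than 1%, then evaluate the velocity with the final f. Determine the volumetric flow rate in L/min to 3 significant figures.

Q ≈ 93.8 L/min

Rearranging Darcy-Weisbach: V = √(2·ΔP·D/(f·L·ρ)). With ε/D = 7.2e-05/0.0784 = 0.000918, iterate starting from f = 0.02:
  f = 0.02 → V = √(2·4990·0.0784/(0.02·300·786)) = 0.4073 m/s; Re = ρVD/μ = 1.328e+04; f → 0.02999
  f = 0.02999 → V = 0.3326 m/s; Re = 1.085e+04; f → 0.03144
  f = 0.03144 → V = 0.3249 m/s; Re = 1.059e+04; f → 0.03162
Converged (Δf/f < 1%). With the final f = 0.03162: V = √(2·4990·0.0784/(0.03162·300·786)) = 0.324 m/s.
Q = V·A = 0.324·(π/4·0.0784²) = 0.001564 m³/s = 93.8 L/min.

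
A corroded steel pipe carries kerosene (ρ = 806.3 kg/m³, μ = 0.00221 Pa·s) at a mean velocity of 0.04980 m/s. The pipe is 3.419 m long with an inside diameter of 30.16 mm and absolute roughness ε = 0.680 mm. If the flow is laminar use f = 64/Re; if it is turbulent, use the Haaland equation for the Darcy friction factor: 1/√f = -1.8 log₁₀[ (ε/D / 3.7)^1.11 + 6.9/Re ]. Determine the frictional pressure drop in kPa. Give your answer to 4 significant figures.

Reynolds number Re = ρVD/μ = 806.3 · 0.0498 · 0.03016 / 0.00221 = 548.
Re < 2300 → laminar flow, so f = 64/Re = 64/548 = 0.1168 (the turbulent correlation is not needed).
Darcy-Weisbach: ΔP = f(L/D)(ρV²/2) = 0.1168·(3.419/0.03016)·(806.3·0.0498²/2) = 0.1168·113.4·0.9998 = 13.24 Pa.
ΔP = 13.24 Pa = 0.01324 kPa.

ΔP ≈ 0.01324 kPa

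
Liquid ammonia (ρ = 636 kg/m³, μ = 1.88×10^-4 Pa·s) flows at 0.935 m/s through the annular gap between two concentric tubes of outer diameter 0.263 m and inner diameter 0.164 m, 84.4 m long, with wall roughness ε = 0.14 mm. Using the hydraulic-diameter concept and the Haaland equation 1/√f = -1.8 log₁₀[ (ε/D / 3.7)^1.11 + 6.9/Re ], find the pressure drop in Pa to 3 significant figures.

Hydraulic diameter D_h = 4A/P = D_o - D_i = 0.263 - 0.164 = 0.099 m.
Re = ρVD_h/μ = 636·0.935·0.099/0.000188 = 3.131e+05.
ε/D_h = 0.00014/0.099 = 0.00141; Haaland gives 1/√f = -1.8 log₁₀[0.000161+2.2e-05] = 6.728, so f = 0.02209.
ΔP = f(L/D_h)(ρV²/2) = 0.02209·84.4/0.099·278 = 5236 Pa.

ΔP ≈ 5240 Pa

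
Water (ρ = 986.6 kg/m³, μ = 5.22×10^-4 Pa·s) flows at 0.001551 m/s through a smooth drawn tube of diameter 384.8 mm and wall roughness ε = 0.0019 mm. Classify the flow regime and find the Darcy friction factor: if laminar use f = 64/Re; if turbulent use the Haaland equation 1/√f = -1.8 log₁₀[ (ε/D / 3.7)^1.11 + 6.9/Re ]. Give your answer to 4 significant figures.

Re = ρVD/μ = 986.6·0.001551·0.3848/0.000522 = 1128.
Re < 2300 → laminar, so f = 64/Re = 0.05674 (roughness is irrelevant in laminar flow).

f ≈ 0.05674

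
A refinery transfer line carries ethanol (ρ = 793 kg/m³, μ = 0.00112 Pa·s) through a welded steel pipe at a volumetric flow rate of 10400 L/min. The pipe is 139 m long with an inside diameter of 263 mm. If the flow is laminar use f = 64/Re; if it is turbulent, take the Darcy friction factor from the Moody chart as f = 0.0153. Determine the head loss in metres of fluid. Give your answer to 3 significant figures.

Q = 10400 L/min = 10400/60000 = 0.1733 m³/s.
Cross-sectional area A = πD²/4 = π(0.263)²/4 = 0.05433 m²; mean velocity V = Q/A = 0.1733/0.05433 = 3.191 m/s.
Reynolds number Re = ρVD/μ = 793 · 3.191 · 0.263 / 0.00112 = 5.941e+05.
Re > 4000 → turbulent; use the Moody-chart value f = 0.0153.
Darcy-Weisbach: ΔP = f(L/D)(ρV²/2) = 0.0153·(139/0.263)·(793·3.191²/2) = 0.0153·528.5·4036 = 3.264e+04 Pa.
Head loss h_f = ΔP/(ρg) = 3.264e+04/(793·9.81) = 4.20 m.

h_f ≈ 4.20 m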